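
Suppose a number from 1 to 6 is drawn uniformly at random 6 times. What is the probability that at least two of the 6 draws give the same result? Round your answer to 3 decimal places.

0.985

P(all 6 different) = 6/6 · 5/6 · ··· · 1/6 ≈ 0.015.
P(at least two equal) = 1 − 0.015 = 0.985.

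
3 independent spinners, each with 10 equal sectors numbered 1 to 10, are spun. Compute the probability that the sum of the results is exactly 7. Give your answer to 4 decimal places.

There are 10^3 = 1000 equally likely outcomes.
The number of ordered 3-tuples from {1,…,10} summing to 7 is 15.
P(sum = 7) = 15/1000 = 3/200 ≈ 0.0150.

0.0150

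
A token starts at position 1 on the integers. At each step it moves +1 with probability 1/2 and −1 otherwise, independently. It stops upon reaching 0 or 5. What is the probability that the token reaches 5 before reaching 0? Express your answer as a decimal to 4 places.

0.2000

With a fair step, P(i) = ½P(i−1) + ½P(i+1) with P(0)=0, P(5)=1 has the linear solution P(i) = i/5.
P(1) = 1/5 ≈ 0.2000.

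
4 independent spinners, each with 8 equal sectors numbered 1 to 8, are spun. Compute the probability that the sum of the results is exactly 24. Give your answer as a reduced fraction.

There are 8^4 = 4096 equally likely outcomes.
The number of ordered 4-tuples from {1,…,8} summing to 24 is 161.
P(sum = 24) = 161/4096.

161/4096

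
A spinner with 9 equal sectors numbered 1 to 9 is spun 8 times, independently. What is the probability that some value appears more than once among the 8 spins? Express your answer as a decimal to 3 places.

0.992

P(all 8 different) = 9/9 · 8/9 · ··· · 2/9 ≈ 0.008.
P(at least two equal) = 1 − 0.008 = 0.992.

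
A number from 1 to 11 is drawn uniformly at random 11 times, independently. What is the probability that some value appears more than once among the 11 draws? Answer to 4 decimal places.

P(all 11 different) = 11/11 · 10/11 · ··· · 1/11 ≈ 0.0001.
P(at least two equal) = 1 − 0.0001 = 0.9999.

0.9999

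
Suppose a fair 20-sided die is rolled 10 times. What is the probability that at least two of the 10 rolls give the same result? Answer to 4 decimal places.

P(all 10 different) = 20/20 · 19/20 · ··· · 11/20 ≈ 0.0655.
P(at least two equal) = 1 − 0.0655 = 0.9345.

0.9345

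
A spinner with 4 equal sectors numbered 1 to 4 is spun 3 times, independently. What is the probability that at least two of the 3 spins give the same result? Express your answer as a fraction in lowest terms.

P(all 3 different) = 4/4 · 3/4 · ··· · 2/4 = 3/8.
P(at least two equal) = 1 − 3/8 = 5/8.

5/8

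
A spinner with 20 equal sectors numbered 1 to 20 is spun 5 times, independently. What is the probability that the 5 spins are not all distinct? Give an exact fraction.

P(all 5 different) = 20/20 · 19/20 · ··· · 16/20 = 2907/5000.
P(at least two equal) = 1 − 2907/5000 = 2093/5000.

2093/5000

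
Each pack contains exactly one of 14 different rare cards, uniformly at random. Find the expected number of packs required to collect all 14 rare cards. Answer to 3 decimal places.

45.522

After i distinct types are collected, each trial gives a new one with probability (14−i)/14, so the expected wait for the next new type is 14/(14−i).
E = 14/14 + 14/13 + 14/12 + 14/11 + 14/10 + 14/9 + 14/8 + 14/7 + 14/6 + 14/5 + 14/4 + 14/3 + 14/2 + 14/1 = 1171733/25740 ≈ 45.522.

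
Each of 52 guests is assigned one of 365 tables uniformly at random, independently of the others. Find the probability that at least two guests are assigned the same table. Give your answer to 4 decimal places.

0.9780

It's easier to compute the probability that all 52 are distinct.
P(all distinct) = 365/365 · 364/365 · ··· · 314/365 ≈ 0.0220.
So the probability of at least one match is 1 − 0.0220 = 0.9780.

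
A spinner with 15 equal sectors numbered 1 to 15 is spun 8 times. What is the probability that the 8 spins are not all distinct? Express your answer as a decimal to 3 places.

P(all 8 different) = 15/15 · 14/15 · ··· · 8/15 ≈ 0.101.
P(at least two equal) = 1 − 0.101 = 0.899.

0.899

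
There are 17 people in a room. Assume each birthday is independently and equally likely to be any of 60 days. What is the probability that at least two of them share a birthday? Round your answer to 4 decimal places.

0.9186

It's easier to compute the probability that all 17 are distinct.
P(all distinct) = 60/60 · 59/60 · ··· · 44/60 ≈ 0.0814.
So the probability of at least one match is 1 − 0.0814 = 0.9186.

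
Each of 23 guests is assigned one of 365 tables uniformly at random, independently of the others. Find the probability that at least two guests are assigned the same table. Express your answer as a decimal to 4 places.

0.5073

It's easier to compute the probability that all 23 are distinct.
P(all distinct) = 365/365 · 364/365 · ··· · 343/365 ≈ 0.4927.
So the probability of at least one match is 1 − 0.4927 = 0.5073.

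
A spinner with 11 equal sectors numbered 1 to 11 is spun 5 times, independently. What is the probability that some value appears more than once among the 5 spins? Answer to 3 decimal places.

P(all 5 different) = 11/11 · 10/11 · ··· · 7/11 ≈ 0.344.
P(at least two equal) = 1 − 0.344 = 0.656.

0.656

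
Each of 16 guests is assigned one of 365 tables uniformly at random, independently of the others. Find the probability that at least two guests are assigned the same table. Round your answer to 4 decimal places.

It's easier to compute the probability that all 16 are distinct.
P(all distinct) = 365/365 · 364/365 · ··· · 350/365 ≈ 0.7164.
So the probability of at least one match is 1 − 0.7164 = 0.2836.

0.2836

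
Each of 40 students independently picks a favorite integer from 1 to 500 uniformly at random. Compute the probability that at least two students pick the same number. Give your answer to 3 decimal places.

0.799

It's easier to compute the probability that all 40 are distinct.
P(all distinct) = 500/500 · 499/500 · ··· · 461/500 ≈ 0.201.
So the probability of at least one match is 1 − 0.201 = 0.799.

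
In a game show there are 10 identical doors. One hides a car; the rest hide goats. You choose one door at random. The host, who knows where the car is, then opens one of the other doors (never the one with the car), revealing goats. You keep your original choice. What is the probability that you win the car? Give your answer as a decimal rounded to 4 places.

0.1000

The host can always open an empty door regardless of your choice, so this gives no information about your original door.
P(win by staying) = 1/10 ≈ 0.1000.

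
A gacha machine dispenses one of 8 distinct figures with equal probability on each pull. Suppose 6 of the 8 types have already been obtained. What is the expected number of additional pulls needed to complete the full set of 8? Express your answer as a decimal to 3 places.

12.000

Starting from 6 distinct types, each trial gives a new one with probability (8−i)/8 when i types are held, so the wait for the next new type is 8/(8−i).
E = 8/2 + 8/1 = 12 ≈ 12.000.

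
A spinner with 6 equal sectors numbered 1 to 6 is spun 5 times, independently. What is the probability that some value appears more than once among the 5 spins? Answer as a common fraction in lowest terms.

P(all 5 different) = 6/6 · 5/6 · ··· · 2/6 = 5/54.
P(at least two equal) = 1 − 5/54 = 49/54.

49/54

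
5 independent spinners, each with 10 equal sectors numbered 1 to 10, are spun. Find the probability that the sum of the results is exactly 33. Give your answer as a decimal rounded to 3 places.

There are 10^5 = 100000 equally likely outcomes.
The number of ordered 5-tuples from {1,…,10} summing to 33 is 4335.
P(sum = 33) = 4335/100000 = 867/20000 ≈ 0.043.

0.043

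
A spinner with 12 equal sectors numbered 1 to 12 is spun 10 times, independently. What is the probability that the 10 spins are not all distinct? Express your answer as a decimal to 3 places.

0.996

P(all 10 different) = 12/12 · 11/12 · ··· · 3/12 ≈ 0.004.
P(at least two equal) = 1 − 0.004 = 0.996.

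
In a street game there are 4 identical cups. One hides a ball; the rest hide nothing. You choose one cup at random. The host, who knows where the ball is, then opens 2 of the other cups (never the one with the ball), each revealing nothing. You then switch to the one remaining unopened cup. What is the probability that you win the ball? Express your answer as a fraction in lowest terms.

Your original cup holds the ball with probability 1/4, so the other 3 collectively hold it with probability 3/4.
The host can always find 2 empty cups to open, so the reveals don't change that 3/4; it is now spread over the 1 remaining unopened cup.
P(win by switching) = (3/4) · (1/1) = 3/4.

3/4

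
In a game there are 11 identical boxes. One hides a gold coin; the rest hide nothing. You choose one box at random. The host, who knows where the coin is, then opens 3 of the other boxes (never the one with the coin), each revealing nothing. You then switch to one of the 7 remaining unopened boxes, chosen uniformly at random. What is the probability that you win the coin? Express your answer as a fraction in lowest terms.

Your original box holds the coin with probability 1/11, so the other 10 collectively hold it with probability 10/11.
The host can always find 3 empty boxes to open, so the reveals don't change that 10/11; it is now spread over the 7 remaining unopened boxes.
P(win by switching) = (10/11) · (1/7) = 10/77.

10/77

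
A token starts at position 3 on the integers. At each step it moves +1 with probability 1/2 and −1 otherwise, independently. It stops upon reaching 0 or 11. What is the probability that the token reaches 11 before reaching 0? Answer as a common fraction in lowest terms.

With a fair step, P(i) = ½P(i−1) + ½P(i+1) with P(0)=0, P(11)=1 has the linear solution P(i) = i/11.
P(3) = 3/11.

3/11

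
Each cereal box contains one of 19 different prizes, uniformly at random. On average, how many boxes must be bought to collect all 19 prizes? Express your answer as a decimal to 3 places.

After i distinct types are collected, each trial gives a new one with probability (19−i)/19, so the expected wait for the next new type is 19/(19−i).
E = 19/19 + 19/18 + 19/17 + 19/16 + 19/15 + 19/14 + 19/13 + 19/12 + 19/11 + 19/10 + 19/9 + 19/8 + 19/7 + 19/6 + 19/5 + 19/4 + 19/3 + 19/2 + 19/1 = 275295799/4084080 ≈ 67.407.

67.407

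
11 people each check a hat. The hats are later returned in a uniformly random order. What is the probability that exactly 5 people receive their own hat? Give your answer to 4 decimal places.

0.0031

Choose which 5 of the 11 are fixed: C(11,5) = 462 ways.
The remaining 6 must have no fixed point: D(6) = 265.
P = 462·265/39916800 = 53/17280 ≈ 0.0031.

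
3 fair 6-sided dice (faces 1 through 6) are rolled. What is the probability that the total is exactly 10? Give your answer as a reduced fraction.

1/8

There are 6^3 = 216 equally likely outcomes.
The number of ordered 3-tuples from {1,…,6} summing to 10 is 27.
P(sum = 10) = 27/216 = 1/8.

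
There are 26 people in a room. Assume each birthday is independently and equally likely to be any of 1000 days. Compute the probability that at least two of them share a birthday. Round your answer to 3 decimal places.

It's easier to compute the probability that all 26 are distinct.
P(all distinct) = 1000/1000 · 999/1000 · ··· · 975/1000 ≈ 0.721.
So the probability of at least one match is 1 − 0.721 = 0.279.

0.279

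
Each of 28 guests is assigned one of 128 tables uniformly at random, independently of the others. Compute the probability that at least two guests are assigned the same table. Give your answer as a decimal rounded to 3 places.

It's easier to compute the probability that all 28 are distinct.
P(all distinct) = 128/128 · 127/128 · ··· · 101/128 ≈ 0.041.
So the probability of at least one match is 1 − 0.041 = 0.959.

0.959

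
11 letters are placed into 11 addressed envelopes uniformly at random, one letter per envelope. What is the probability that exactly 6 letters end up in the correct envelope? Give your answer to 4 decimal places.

Choose which 6 of the 11 are fixed: C(11,6) = 462 ways.
The remaining 5 must have no fixed point: D(5) = 44.
P = 462·44/39916800 = 11/21600 ≈ 0.0005.

0.0005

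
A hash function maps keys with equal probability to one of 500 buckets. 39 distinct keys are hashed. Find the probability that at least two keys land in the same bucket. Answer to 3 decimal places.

0.782

It's easier to compute the probability that all 39 are distinct.
P(all distinct) = 500/500 · 499/500 · ··· · 462/500 ≈ 0.218.
So the probability of at least one match is 1 − 0.218 = 0.782.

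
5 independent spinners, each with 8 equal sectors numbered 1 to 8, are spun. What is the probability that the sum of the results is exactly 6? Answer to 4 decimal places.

There are 8^5 = 32768 equally likely outcomes.
The number of ordered 5-tuples from {1,…,8} summing to 6 is 5.
P(sum = 6) = 5/32768 ≈ 0.0002.

0.0002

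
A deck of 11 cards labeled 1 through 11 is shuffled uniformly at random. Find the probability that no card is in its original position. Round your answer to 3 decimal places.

This is the derangement probability: permutations of 11 with no fixed point.
D(11) = 11! · (1 − 1/1! + 1/2! − ··· + (−1)^11/11!) = 14684570.
P = 14684570/39916800 = 1468457/3991680 ≈ 0.368.

0.368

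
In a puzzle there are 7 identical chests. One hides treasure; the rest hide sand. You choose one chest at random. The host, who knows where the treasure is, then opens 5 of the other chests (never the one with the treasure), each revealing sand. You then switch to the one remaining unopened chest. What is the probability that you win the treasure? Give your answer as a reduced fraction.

6/7

Your original chest holds the treasure with probability 1/7, so the other 6 collectively hold it with probability 6/7.
The host can always find 5 empty chests to open, so the reveals don't change that 6/7; it is now spread over the 1 remaining unopened chest.
P(win by switching) = (6/7) · (1/1) = 6/7.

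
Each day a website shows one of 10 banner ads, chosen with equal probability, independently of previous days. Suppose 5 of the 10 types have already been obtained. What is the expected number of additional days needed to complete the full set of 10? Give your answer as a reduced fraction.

137/6

Starting from 5 distinct types, each trial gives a new one with probability (10−i)/10 when i types are held, so the wait for the next new type is 10/(10−i).
E = 10/5 + 10/4 + 10/3 + 10/2 + 10/1 = 137/6.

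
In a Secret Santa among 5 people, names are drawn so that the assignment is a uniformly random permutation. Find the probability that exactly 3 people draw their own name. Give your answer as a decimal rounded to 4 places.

Choose which 3 of the 5 are fixed: C(5,3) = 10 ways.
The remaining 2 must have no fixed point: D(2) = 1.
P = 10·1/120 = 1/12 ≈ 0.0833.

0.0833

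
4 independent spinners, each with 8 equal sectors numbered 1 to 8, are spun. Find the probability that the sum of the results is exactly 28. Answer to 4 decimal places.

There are 8^4 = 4096 equally likely outcomes.
The number of ordered 4-tuples from {1,…,8} summing to 28 is 35.
P(sum = 28) = 35/4096 ≈ 0.0085.

0.0085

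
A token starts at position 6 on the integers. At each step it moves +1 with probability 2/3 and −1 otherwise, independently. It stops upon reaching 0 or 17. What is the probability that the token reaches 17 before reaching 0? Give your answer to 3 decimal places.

0.984

Let r = q/p = (1/3)/(2/3) = 1/2. The recurrence P(i) = p·P(i+1) + q·P(i−1) with P(0)=0, P(17)=1 gives P(i) = (1 − r^i)/(1 − r^17).
P(6) = (1 − (1/2)^6) / (1 − (1/2)^17) = 129024/131071 ≈ 0.984.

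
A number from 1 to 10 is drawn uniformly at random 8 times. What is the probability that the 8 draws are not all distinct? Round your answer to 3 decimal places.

0.982

P(all 8 different) = 10/10 · 9/10 · ··· · 3/10 ≈ 0.018.
P(at least two equal) = 1 − 0.018 = 0.982.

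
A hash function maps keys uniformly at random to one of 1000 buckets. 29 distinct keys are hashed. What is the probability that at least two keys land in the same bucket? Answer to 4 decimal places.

It's easier to compute the probability that all 29 are distinct.
P(all distinct) = 1000/1000 · 999/1000 · ··· · 972/1000 ≈ 0.6637.
So the probability of at least one match is 1 − 0.6637 = 0.3363.

0.3363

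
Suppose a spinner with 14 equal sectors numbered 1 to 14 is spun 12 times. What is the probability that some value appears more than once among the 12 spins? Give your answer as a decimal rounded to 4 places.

0.9992

P(all 12 different) = 14/14 · 13/14 · ··· · 3/14 ≈ 0.0008.
P(at least two equal) = 1 − 0.0008 = 0.9992.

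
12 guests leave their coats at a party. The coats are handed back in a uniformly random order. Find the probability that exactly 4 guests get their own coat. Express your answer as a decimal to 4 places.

Choose which 4 of the 12 are fixed: C(12,4) = 495 ways.
The remaining 8 must have no fixed point: D(8) = 14833.
P = 495·14833/479001600 = 2119/138240 ≈ 0.0153.

0.0153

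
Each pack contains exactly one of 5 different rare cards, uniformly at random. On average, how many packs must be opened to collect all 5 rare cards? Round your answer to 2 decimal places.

11.42

After i distinct types are collected, each trial gives a new one with probability (5−i)/5, so the expected wait for the next new type is 5/(5−i).
E = 5/5 + 5/4 + 5/3 + 5/2 + 5/1 = 137/12 ≈ 11.42.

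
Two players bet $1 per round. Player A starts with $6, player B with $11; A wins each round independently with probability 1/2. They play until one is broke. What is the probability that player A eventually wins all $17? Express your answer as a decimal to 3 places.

0.353

With a fair step, P(i) = ½P(i−1) + ½P(i+1) with P(0)=0, P(17)=1 has the linear solution P(i) = i/17.
P(6) = 6/17 ≈ 0.353.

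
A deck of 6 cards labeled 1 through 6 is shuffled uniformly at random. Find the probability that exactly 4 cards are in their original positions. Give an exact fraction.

Choose which 4 of the 6 are fixed: C(6,4) = 15 ways.
The remaining 2 must have no fixed point: D(2) = 1.
P = 15·1/720 = 1/48.

1/48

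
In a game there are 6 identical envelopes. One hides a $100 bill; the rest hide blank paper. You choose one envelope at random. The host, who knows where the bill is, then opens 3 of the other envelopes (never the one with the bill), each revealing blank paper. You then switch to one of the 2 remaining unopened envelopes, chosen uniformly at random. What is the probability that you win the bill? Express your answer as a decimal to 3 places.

Your original envelope holds the bill with probability 1/6, so the other 5 collectively hold it with probability 5/6.
The host can always find 3 empty envelopes to open, so the reveals don't change that 5/6; it is now spread over the 2 remaining unopened envelopes.
P(win by switching) = (5/6) · (1/2) = 5/12 ≈ 0.417.

0.417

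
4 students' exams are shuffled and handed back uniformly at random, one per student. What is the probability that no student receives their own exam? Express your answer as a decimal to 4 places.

0.3750

This is the derangement probability: permutations of 4 with no fixed point.
D(4) = 4! · (1 − 1/1! + 1/2! − ··· + (−1)^4/4!) = 9.
P = 9/24 = 3/8 ≈ 0.3750.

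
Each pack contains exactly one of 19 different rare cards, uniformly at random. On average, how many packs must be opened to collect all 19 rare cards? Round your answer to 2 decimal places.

After i distinct types are collected, each trial gives a new one with probability (19−i)/19, so the expected wait for the next new type is 19/(19−i).
E = 19/19 + 19/18 + 19/17 + 19/16 + 19/15 + 19/14 + 19/13 + 19/12 + 19/11 + 19/10 + 19/9 + 19/8 + 19/7 + 19/6 + 19/5 + 19/4 + 19/3 + 19/2 + 19/1 = 275295799/4084080 ≈ 67.41.

67.41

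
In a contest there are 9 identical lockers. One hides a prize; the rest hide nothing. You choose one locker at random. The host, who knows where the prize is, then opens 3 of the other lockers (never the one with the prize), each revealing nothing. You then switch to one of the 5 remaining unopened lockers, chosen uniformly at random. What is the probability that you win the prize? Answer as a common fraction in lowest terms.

8/45

Your original locker holds the prize with probability 1/9, so the other 8 collectively hold it with probability 8/9.
The host can always find 3 empty lockers to open, so the reveals don't change that 8/9; it is now spread over the 5 remaining unopened lockers.
P(win by switching) = (8/9) · (1/5) = 8/45.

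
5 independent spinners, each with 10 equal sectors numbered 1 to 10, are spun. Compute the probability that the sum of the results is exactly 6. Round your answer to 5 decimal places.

0.00005

There are 10^5 = 100000 equally likely outcomes.
The number of ordered 5-tuples from {1,…,10} summing to 6 is 5.
P(sum = 6) = 5/100000 = 1/20000 ≈ 0.00005.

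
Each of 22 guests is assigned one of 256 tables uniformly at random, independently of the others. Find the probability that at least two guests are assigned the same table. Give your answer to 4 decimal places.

0.6049

It's easier to compute the probability that all 22 are distinct.
P(all distinct) = 256/256 · 255/256 · ··· · 235/256 ≈ 0.3951.
So the probability of at least one match is 1 − 0.3951 = 0.6049.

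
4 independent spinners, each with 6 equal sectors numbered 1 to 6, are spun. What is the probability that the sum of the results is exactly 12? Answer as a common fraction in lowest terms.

125/1296

There are 6^4 = 1296 equally likely outcomes.
The number of ordered 4-tuples from {1,…,6} summing to 12 is 125.
P(sum = 12) = 125/1296.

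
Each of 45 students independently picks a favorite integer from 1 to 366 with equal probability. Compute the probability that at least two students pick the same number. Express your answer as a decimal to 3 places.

It's easier to compute the probability that all 45 are distinct.
P(all distinct) = 366/366 · 365/366 · ··· · 322/366 ≈ 0.060.
So the probability of at least one match is 1 − 0.060 = 0.940.

0.940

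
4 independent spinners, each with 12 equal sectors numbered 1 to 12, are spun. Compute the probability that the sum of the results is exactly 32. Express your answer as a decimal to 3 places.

0.040

There are 12^4 = 20736 equally likely outcomes.
The number of ordered 4-tuples from {1,…,12} summing to 32 is 829.
P(sum = 32) = 829/20736 ≈ 0.040.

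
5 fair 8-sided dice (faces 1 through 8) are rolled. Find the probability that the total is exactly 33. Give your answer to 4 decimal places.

There are 8^5 = 32768 equally likely outcomes.
The number of ordered 5-tuples from {1,…,8} summing to 33 is 330.
P(sum = 33) = 330/32768 = 165/16384 ≈ 0.0101.

0.0101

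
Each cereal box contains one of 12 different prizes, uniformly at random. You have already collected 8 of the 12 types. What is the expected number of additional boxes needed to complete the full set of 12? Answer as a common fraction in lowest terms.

25

Starting from 8 distinct types, each trial gives a new one with probability (12−i)/12 when i types are held, so the wait for the next new type is 12/(12−i).
E = 12/4 + 12/3 + 12/2 + 12/1 = 25.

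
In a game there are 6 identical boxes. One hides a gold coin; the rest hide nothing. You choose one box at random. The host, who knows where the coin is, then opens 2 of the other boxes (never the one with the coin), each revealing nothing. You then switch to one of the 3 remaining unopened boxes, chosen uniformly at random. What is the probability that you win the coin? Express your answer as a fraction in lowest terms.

Your original box holds the coin with probability 1/6, so the other 5 collectively hold it with probability 5/6.
The host can always find 2 empty boxes to open, so the reveals don't change that 5/6; it is now spread over the 3 remaining unopened boxes.
P(win by switching) = (5/6) · (1/3) = 5/18.

5/18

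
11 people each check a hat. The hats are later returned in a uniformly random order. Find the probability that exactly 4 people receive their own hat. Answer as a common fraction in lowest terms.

Choose which 4 of the 11 are fixed: C(11,4) = 330 ways.
The remaining 7 must have no fixed point: D(7) = 1854.
P = 330·1854/39916800 = 103/6720.

103/6720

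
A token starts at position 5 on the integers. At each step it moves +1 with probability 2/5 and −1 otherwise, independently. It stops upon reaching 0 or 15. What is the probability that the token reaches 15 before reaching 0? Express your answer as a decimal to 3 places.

Let r = q/p = (3/5)/(2/5) = 3/2. The recurrence P(i) = p·P(i+1) + q·P(i−1) with P(0)=0, P(15)=1 gives P(i) = (1 − r^i)/(1 − r^15).
P(5) = (1 − (3/2)^5) / (1 − (3/2)^15) = 1024/67849 ≈ 0.015.

0.015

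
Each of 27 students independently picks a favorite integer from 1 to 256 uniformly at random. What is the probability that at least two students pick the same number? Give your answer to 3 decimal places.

0.759

It's easier to compute the probability that all 27 are distinct.
P(all distinct) = 256/256 · 255/256 · ··· · 230/256 ≈ 0.241.
So the probability of at least one match is 1 − 0.241 = 0.759.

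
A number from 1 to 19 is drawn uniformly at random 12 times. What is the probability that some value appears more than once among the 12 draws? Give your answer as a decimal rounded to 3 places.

P(all 12 different) = 19/19 · 18/19 · ··· · 8/19 ≈ 0.011.
P(at least two equal) = 1 − 0.011 = 0.989.

0.989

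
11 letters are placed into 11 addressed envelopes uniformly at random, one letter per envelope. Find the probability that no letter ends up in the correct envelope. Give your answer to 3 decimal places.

0.368

This is the derangement probability: permutations of 11 with no fixed point.
D(11) = 11! · (1 − 1/1! + 1/2! − ··· + (−1)^11/11!) = 14684570.
P = 14684570/39916800 = 1468457/3991680 ≈ 0.368.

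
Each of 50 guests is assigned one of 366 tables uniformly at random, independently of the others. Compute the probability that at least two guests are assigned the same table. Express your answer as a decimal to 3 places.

0.970

It's easier to compute the probability that all 50 are distinct.
P(all distinct) = 366/366 · 365/366 · ··· · 317/366 ≈ 0.030.
So the probability of at least one match is 1 − 0.030 = 0.970.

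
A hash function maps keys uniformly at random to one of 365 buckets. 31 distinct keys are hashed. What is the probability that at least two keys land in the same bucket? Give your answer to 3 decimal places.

It's easier to compute the probability that all 31 are distinct.
P(all distinct) = 365/365 · 364/365 · ··· · 335/365 ≈ 0.270.
So the probability of at least one match is 1 − 0.270 = 0.730.

0.730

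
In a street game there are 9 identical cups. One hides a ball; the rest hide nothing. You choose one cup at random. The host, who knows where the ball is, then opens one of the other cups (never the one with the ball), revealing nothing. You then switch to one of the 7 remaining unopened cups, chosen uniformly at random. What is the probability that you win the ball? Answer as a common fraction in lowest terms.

8/63

Your original cup holds the ball with probability 1/9, so the other 8 collectively hold it with probability 8/9.
The host can always find an empty cup to open, so this doesn't change that 8/9; it is now spread over the 7 remaining unopened cups.
P(win by switching) = (8/9) · (1/7) = 8/63.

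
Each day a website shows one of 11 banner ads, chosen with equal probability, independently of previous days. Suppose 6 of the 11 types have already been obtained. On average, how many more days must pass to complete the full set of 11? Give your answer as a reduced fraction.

Starting from 6 distinct types, each trial gives a new one with probability (11−i)/11 when i types are held, so the wait for the next new type is 11/(11−i).
E = 11/5 + 11/4 + 11/3 + 11/2 + 11/1 = 1507/60.

1507/60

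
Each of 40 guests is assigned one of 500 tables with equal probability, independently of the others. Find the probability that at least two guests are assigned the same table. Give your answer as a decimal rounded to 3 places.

0.799

It's easier to compute the probability that all 40 are distinct.
P(all distinct) = 500/500 · 499/500 · ··· · 461/500 ≈ 0.201.
So the probability of at least one match is 1 − 0.201 = 0.799.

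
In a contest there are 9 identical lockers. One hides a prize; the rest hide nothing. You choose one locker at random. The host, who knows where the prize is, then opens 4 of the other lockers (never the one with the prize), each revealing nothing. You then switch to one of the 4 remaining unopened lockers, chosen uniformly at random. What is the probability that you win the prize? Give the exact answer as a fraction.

Your original locker holds the prize with probability 1/9, so the other 8 collectively hold it with probability 8/9.
The host can always find 4 empty lockers to open, so the reveals don't change that 8/9; it is now spread over the 4 remaining unopened lockers.
P(win by switching) = (8/9) · (1/4) = 2/9.

2/9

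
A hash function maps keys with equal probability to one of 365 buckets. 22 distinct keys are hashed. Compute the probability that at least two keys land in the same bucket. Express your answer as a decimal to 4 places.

It's easier to compute the probability that all 22 are distinct.
P(all distinct) = 365/365 · 364/365 · ··· · 344/365 ≈ 0.5243.
So the probability of at least one match is 1 − 0.5243 = 0.4757.

0.4757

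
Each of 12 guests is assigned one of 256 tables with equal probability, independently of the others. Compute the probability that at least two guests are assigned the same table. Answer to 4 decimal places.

0.2303

It's easier to compute the probability that all 12 are distinct.
P(all distinct) = 256/256 · 255/256 · ··· · 245/256 ≈ 0.7697.
So the probability of at least one match is 1 − 0.7697 = 0.2303.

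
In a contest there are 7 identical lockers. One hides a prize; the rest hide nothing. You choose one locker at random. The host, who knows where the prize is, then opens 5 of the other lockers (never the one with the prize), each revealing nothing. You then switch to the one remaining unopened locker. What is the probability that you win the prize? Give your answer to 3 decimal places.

Your original locker holds the prize with probability 1/7, so the other 6 collectively hold it with probability 6/7.
The host can always find 5 empty lockers to open, so the reveals don't change that 6/7; it is now spread over the 1 remaining unopened locker.
P(win by switching) = (6/7) · (1/1) = 6/7 ≈ 0.857.

0.857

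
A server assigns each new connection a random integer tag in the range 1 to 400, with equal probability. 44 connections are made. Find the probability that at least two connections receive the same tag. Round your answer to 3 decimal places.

It's easier to compute the probability that all 44 are distinct.
P(all distinct) = 400/400 · 399/400 · ··· · 357/400 ≈ 0.086.
So the probability of at least one match is 1 − 0.086 = 0.914.

0.914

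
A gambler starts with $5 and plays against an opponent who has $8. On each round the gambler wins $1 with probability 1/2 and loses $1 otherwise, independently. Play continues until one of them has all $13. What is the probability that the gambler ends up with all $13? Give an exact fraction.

With a fair step, P(i) = ½P(i−1) + ½P(i+1) with P(0)=0, P(13)=1 has the linear solution P(i) = i/13.
P(5) = 5/13.

5/13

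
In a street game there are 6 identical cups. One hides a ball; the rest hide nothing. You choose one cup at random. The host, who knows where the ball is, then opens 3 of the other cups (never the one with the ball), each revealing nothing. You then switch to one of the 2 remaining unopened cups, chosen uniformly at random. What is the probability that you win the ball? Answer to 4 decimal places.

0.4167

Your original cup holds the ball with probability 1/6, so the other 5 collectively hold it with probability 5/6.
The host can always find 3 empty cups to open, so the reveals don't change that 5/6; it is now spread over the 2 remaining unopened cups.
P(win by switching) = (5/6) · (1/2) = 5/12 ≈ 0.4167.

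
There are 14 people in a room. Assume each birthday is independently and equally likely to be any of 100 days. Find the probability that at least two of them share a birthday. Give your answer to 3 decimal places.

0.615

It's easier to compute the probability that all 14 are distinct.
P(all distinct) = 100/100 · 99/100 · ··· · 87/100 ≈ 0.385.
So the probability of at least one match is 1 − 0.385 = 0.615.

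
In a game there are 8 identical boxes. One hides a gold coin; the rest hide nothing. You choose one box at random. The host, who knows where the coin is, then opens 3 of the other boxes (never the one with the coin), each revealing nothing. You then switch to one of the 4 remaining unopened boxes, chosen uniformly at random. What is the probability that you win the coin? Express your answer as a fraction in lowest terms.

Your original box holds the coin with probability 1/8, so the other 7 collectively hold it with probability 7/8.
The host can always find 3 empty boxes to open, so the reveals don't change that 7/8; it is now spread over the 4 remaining unopened boxes.
P(win by switching) = (7/8) · (1/4) = 7/32.

7/32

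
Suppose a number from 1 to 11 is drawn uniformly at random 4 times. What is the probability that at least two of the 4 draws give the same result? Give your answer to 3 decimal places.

P(all 4 different) = 11/11 · 10/11 · ··· · 8/11 ≈ 0.541.
P(at least two equal) = 1 − 0.541 = 0.459.

0.459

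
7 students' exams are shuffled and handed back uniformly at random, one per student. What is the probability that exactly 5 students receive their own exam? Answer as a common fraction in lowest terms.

Choose which 5 of the 7 are fixed: C(7,5) = 21 ways.
The remaining 2 must have no fixed point: D(2) = 1.
P = 21·1/5040 = 1/240.

1/240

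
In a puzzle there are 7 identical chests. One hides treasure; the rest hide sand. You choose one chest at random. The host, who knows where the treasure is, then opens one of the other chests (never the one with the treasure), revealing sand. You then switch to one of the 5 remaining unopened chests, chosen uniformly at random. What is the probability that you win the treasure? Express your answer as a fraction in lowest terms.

6/35

Your original chest holds the treasure with probability 1/7, so the other 6 collectively hold it with probability 6/7.
The host can always find an empty chest to open, so this doesn't change that 6/7; it is now spread over the 5 remaining unopened chests.
P(win by switching) = (6/7) · (1/5) = 6/35.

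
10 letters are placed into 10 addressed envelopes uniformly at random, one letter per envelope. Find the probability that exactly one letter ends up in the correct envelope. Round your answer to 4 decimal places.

Choose which one is fixed: C(10,1) = 10 ways.
The remaining 9 must have no fixed point: D(9) = 133496.
P = 10·133496/3628800 = 16687/45360 ≈ 0.3679.

0.3679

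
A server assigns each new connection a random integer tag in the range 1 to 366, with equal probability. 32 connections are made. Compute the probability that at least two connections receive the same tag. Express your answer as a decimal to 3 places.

It's easier to compute the probability that all 32 are distinct.
P(all distinct) = 366/366 · 365/366 · ··· · 335/366 ≈ 0.248.
So the probability of at least one match is 1 − 0.248 = 0.752.

0.752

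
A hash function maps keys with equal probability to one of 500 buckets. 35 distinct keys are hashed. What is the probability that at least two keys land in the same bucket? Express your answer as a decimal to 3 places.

It's easier to compute the probability that all 35 are distinct.
P(all distinct) = 500/500 · 499/500 · ··· · 466/500 ≈ 0.296.
So the probability of at least one match is 1 − 0.296 = 0.704.

0.704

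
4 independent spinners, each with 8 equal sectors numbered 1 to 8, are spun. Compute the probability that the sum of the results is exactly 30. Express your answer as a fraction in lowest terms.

There are 8^4 = 4096 equally likely outcomes.
The number of ordered 4-tuples from {1,…,8} summing to 30 is 10.
P(sum = 30) = 10/4096 = 5/2048.

5/2048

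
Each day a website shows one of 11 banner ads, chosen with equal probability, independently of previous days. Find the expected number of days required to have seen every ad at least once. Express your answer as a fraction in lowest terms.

After i distinct types are collected, each trial gives a new one with probability (11−i)/11, so the expected wait for the next new type is 11/(11−i).
E = 11/11 + 11/10 + 11/9 + 11/8 + 11/7 + 11/6 + 11/5 + 11/4 + 11/3 + 11/2 + 11/1 = 83711/2520.

83711/2520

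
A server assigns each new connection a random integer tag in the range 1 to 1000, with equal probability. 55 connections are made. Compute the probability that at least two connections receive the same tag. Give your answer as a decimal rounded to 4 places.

0.7797

It's easier to compute the probability that all 55 are distinct.
P(all distinct) = 1000/1000 · 999/1000 · ··· · 946/1000 ≈ 0.2203.
So the probability of at least one match is 1 − 0.2203 = 0.7797.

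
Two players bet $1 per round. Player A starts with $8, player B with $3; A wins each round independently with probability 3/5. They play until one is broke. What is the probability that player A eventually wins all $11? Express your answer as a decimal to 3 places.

Let r = q/p = (2/5)/(3/5) = 2/3. The recurrence P(i) = p·P(i+1) + q·P(i−1) with P(0)=0, P(11)=1 gives P(i) = (1 − r^i)/(1 − r^11).
P(8) = (1 − (2/3)^8) / (1 − (2/3)^11) = 170235/175099 ≈ 0.972.

0.972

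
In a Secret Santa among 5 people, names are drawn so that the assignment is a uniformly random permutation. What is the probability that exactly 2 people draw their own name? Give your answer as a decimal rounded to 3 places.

Choose which 2 of the 5 are fixed: C(5,2) = 10 ways.
The remaining 3 must have no fixed point: D(3) = 2.
P = 10·2/120 = 1/6 ≈ 0.167.

0.167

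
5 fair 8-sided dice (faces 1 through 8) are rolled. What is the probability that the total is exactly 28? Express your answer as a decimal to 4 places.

There are 8^5 = 32768 equally likely outcomes.
The number of ordered 5-tuples from {1,…,8} summing to 28 is 1470.
P(sum = 28) = 1470/32768 = 735/16384 ≈ 0.0449.

0.0449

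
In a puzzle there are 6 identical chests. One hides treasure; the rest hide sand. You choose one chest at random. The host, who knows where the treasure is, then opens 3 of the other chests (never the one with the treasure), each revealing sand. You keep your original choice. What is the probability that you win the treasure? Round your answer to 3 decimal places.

0.167

The host can always open 3 empty chests regardless of your choice, so the reveals give no information about your original chest.
P(win by staying) = 1/6 ≈ 0.167.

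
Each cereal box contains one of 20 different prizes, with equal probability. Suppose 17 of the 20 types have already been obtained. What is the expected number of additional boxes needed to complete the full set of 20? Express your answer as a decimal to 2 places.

Starting from 17 distinct types, each trial gives a new one with probability (20−i)/20 when i types are held, so the wait for the next new type is 20/(20−i).
E = 20/3 + 20/2 + 20/1 = 110/3 ≈ 36.67.

36.67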